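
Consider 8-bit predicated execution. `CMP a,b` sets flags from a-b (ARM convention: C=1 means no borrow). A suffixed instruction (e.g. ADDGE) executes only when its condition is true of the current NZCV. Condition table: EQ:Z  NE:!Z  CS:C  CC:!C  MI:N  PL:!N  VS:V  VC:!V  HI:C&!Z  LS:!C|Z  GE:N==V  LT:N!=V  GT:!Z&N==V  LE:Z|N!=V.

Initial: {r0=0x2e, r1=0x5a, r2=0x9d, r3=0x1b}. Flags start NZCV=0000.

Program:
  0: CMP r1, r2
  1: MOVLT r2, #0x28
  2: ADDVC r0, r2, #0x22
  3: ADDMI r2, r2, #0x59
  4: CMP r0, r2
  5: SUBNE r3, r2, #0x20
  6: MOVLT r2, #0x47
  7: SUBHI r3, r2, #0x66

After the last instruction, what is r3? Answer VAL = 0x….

VAL = 0xd6

[0] flags=1001 → (cmp)
[1] flags=1001 LT?F → skip
[2] flags=1001 VC?F → skip
[3] flags=1001 MI?T → r2=0xf6
[4] flags=0000 → (cmp)
[5] flags=0000 NE?T → r3=0xd6
[6] flags=0000 LT?F → skip
[7] flags=0000 HI?F → skip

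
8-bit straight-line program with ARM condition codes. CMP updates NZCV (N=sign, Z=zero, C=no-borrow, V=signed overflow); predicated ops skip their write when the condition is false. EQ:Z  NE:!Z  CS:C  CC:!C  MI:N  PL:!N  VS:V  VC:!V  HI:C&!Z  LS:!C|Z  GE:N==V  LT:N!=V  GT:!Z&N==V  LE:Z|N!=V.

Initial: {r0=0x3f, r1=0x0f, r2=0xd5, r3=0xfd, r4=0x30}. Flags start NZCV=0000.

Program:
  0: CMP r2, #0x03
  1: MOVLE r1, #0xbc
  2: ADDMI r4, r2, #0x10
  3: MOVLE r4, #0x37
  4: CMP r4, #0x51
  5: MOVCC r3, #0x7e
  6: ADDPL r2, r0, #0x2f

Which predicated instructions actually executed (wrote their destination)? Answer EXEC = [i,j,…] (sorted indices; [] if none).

EXEC = [1,2,3,5]

[0] flags=1010 → (cmp)
[1] flags=1010 LE?T → r1=0xbc
[2] flags=1010 MI?T → r4=0xe5
[3] flags=1010 LE?T → r4=0x37
[4] flags=1000 → (cmp)
[5] flags=1000 CC?T → r3=0x7e
[6] flags=1000 PL?F → skip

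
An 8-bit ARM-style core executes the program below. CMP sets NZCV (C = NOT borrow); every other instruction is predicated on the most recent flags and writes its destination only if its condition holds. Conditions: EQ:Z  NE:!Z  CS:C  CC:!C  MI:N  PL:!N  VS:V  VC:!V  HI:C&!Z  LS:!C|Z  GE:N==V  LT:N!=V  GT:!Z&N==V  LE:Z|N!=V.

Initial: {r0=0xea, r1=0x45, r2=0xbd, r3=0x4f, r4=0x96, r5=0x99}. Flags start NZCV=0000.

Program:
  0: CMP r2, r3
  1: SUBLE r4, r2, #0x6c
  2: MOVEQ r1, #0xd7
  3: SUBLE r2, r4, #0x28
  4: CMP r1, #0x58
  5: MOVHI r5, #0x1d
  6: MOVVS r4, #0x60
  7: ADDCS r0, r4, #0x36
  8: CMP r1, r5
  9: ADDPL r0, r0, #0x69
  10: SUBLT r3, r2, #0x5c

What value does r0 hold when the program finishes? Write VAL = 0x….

VAL = 0xea

[0] flags=0011 → (cmp)
[1] flags=0011 LE?T → r4=0x51
[2] flags=0011 EQ?F → skip
[3] flags=0011 LE?T → r2=0x29
[4] flags=1000 → (cmp)
[5] flags=1000 HI?F → skip
[6] flags=1000 VS?F → skip
[7] flags=1000 CS?F → skip
[8] flags=1001 → (cmp)
[9] flags=1001 PL?F → skip
[10] flags=1001 LT?F → skip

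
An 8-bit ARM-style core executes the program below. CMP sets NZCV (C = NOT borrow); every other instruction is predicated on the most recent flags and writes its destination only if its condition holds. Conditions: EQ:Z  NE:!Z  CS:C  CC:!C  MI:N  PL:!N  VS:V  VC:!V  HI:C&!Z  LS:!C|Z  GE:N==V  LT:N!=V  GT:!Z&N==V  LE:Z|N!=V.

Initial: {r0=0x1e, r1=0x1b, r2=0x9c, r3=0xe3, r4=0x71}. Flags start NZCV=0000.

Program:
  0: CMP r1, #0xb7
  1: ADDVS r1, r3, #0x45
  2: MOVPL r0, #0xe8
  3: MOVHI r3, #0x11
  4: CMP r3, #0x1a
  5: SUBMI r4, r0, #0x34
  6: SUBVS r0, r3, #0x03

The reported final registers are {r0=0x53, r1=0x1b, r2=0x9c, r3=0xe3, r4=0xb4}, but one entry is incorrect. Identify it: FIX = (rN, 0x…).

FIX = (r0, 0xe8)

0: ✓ CMP  NZCV=0000
1: · ADDVS
2: ✓ MOVPL  r0←0xe8
3: · MOVHI
4: ✓ CMP  NZCV=1010
5: ✓ SUBMI  r4←0xb4
6: · SUBVS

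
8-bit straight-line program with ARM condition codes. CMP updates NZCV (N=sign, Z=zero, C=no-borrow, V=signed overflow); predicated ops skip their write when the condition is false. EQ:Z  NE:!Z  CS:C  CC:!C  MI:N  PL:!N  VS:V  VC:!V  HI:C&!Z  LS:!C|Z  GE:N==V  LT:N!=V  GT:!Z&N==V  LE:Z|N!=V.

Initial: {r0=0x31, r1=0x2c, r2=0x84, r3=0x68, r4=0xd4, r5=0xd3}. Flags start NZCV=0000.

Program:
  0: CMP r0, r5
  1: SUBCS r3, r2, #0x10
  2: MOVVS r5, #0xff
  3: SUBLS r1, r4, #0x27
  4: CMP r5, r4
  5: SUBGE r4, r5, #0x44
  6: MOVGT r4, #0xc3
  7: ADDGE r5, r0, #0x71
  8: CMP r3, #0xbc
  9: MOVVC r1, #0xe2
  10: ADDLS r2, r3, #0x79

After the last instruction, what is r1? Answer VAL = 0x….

VAL = 0xad

0: ✓ CMP  NZCV=0000
1: · SUBCS
2: · MOVVS
3: ✓ SUBLS  r1←0xad
4: ✓ CMP  NZCV=1000
5: · SUBGE
6: · MOVGT
7: · ADDGE
8: ✓ CMP  NZCV=1001
9: · MOVVC
10: ✓ ADDLS  r2←0xe1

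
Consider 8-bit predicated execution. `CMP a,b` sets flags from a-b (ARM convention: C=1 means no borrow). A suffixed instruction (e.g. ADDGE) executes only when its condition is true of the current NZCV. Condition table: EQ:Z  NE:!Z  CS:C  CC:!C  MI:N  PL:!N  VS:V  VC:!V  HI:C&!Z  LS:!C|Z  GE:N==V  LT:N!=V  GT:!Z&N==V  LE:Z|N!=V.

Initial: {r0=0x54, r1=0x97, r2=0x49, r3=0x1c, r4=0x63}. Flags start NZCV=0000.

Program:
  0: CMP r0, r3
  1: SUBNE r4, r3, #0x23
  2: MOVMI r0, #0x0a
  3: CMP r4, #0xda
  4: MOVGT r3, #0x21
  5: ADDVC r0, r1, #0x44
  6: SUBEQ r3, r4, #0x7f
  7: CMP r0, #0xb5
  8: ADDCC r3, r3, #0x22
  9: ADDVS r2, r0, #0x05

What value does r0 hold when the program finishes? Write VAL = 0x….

VAL = 0xdb

0: ✓ CMP  NZCV=0010
1: ✓ SUBNE  r4←0xf9
2: · MOVMI
3: ✓ CMP  NZCV=0010
4: ✓ MOVGT  r3←0x21
5: ✓ ADDVC  r0←0xdb
6: · SUBEQ
7: ✓ CMP  NZCV=0010
8: · ADDCC
9: · ADDVS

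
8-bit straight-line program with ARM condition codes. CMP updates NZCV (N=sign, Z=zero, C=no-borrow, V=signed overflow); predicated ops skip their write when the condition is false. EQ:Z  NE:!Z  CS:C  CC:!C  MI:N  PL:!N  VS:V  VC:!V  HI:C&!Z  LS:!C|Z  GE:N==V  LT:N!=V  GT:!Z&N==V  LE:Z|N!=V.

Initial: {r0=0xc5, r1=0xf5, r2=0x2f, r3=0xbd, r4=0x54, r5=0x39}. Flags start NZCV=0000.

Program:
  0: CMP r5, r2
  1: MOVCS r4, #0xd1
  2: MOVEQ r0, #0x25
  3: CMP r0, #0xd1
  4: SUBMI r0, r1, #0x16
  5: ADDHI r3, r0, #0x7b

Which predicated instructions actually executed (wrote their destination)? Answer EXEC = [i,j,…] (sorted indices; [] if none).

EXEC = [1,4]

[0] flags=0010 → (cmp)
[1] flags=0010 CS?T → r4=0xd1
[2] flags=0010 EQ?F → skip
[3] flags=1000 → (cmp)
[4] flags=1000 MI?T → r0=0xdf
[5] flags=1000 HI?F → skip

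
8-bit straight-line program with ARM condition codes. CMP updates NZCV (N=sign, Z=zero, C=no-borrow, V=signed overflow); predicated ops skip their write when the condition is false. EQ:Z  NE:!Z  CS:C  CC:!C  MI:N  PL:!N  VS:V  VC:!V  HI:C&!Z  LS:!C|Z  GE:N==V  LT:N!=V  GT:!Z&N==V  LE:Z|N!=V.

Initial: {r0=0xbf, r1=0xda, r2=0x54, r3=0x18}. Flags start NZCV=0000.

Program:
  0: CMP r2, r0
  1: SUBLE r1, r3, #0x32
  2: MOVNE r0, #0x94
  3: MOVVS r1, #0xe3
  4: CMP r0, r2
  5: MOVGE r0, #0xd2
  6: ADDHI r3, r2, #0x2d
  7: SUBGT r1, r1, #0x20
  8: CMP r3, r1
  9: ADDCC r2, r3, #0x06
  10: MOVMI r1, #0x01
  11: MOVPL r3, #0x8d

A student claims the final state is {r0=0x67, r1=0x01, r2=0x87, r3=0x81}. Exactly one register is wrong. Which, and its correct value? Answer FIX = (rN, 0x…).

[0] flags=1001 → (cmp)
[1] flags=1001 LE?F → skip
[2] flags=1001 NE?T → r0=0x94
[3] flags=1001 VS?T → r1=0xe3
[4] flags=0011 → (cmp)
[5] flags=0011 GE?F → skip
[6] flags=0011 HI?T → r3=0x81
[7] flags=0011 GT?F → skip
[8] flags=1000 → (cmp)
[9] flags=1000 CC?T → r2=0x87
[10] flags=1000 MI?T → r1=0x01
[11] flags=1000 PL?F → skip

FIX = (r0, 0x94)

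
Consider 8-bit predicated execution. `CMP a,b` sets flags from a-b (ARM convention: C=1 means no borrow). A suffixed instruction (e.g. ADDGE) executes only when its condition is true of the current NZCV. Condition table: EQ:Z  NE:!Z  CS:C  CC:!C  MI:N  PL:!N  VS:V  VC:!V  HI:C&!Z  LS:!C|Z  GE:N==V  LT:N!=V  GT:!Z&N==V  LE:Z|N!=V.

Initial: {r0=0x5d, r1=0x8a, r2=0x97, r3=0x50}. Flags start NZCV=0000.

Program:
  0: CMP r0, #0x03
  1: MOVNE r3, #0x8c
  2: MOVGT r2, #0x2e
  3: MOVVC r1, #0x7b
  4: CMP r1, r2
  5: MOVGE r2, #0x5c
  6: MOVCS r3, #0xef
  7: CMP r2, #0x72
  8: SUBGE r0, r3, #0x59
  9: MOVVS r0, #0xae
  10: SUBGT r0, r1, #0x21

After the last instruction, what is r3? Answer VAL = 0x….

VAL = 0xef

[0] flags=0010 → (cmp)
[1] flags=0010 NE?T → r3=0x8c
[2] flags=0010 GT?T → r2=0x2e
[3] flags=0010 VC?T → r1=0x7b
[4] flags=0010 → (cmp)
[5] flags=0010 GE?T → r2=0x5c
[6] flags=0010 CS?T → r3=0xef
[7] flags=1000 → (cmp)
[8] flags=1000 GE?F → skip
[9] flags=1000 VS?F → skip
[10] flags=1000 GT?F → skip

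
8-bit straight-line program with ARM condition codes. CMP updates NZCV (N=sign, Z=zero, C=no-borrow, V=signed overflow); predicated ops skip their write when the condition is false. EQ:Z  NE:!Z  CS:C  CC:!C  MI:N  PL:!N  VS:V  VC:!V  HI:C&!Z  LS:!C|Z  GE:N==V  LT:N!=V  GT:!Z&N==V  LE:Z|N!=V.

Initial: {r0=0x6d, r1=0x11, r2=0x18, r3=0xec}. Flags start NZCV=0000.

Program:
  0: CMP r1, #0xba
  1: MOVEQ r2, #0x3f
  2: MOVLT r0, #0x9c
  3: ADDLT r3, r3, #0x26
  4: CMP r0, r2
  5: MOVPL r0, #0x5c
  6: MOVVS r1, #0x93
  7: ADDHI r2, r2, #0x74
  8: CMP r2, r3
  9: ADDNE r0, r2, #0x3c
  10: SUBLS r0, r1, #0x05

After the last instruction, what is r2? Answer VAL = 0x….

VAL = 0x8c

0: ✓ CMP  NZCV=0000
1: · MOVEQ
2: · MOVLT
3: · ADDLT
4: ✓ CMP  NZCV=0010
5: ✓ MOVPL  r0←0x5c
6: · MOVVS
7: ✓ ADDHI  r2←0x8c
8: ✓ CMP  NZCV=1000
9: ✓ ADDNE  r0←0xc8
10: ✓ SUBLS  r0←0x0c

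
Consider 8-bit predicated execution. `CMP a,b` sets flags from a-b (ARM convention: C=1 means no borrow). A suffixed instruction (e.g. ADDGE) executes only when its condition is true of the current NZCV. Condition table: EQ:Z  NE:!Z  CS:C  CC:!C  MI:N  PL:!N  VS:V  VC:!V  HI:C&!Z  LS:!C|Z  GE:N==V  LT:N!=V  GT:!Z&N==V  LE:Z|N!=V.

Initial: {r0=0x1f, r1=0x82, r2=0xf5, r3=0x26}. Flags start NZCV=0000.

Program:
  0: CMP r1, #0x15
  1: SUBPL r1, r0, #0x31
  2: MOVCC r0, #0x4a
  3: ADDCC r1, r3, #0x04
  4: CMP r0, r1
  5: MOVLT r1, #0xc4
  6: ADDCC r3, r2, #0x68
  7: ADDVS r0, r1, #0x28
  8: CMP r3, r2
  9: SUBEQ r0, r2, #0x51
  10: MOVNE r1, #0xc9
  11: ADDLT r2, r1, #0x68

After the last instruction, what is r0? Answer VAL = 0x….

VAL = 0x1f

0: ✓ CMP  NZCV=0011
1: ✓ SUBPL  r1←0xee
2: · MOVCC
3: · ADDCC
4: ✓ CMP  NZCV=0000
5: · MOVLT
6: ✓ ADDCC  r3←0x5d
7: · ADDVS
8: ✓ CMP  NZCV=0000
9: · SUBEQ
10: ✓ MOVNE  r1←0xc9
11: · ADDLT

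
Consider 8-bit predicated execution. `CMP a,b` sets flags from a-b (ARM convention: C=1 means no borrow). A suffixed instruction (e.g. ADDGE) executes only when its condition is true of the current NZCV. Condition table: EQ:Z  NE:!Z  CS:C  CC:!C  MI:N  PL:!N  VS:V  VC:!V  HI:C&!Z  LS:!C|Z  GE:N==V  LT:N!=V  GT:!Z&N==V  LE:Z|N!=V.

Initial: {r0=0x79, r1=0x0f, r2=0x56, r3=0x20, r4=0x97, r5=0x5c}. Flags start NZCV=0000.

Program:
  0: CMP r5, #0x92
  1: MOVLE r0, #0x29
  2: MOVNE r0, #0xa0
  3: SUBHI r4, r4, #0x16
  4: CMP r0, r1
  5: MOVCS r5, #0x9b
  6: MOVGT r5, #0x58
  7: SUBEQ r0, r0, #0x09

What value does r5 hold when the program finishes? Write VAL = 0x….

[0] flags=1001 → (cmp)
[1] flags=1001 LE?F → skip
[2] flags=1001 NE?T → r0=0xa0
[3] flags=1001 HI?F → skip
[4] flags=1010 → (cmp)
[5] flags=1010 CS?T → r5=0x9b
[6] flags=1010 GT?F → skip
[7] flags=1010 EQ?F → skip

VAL = 0x9b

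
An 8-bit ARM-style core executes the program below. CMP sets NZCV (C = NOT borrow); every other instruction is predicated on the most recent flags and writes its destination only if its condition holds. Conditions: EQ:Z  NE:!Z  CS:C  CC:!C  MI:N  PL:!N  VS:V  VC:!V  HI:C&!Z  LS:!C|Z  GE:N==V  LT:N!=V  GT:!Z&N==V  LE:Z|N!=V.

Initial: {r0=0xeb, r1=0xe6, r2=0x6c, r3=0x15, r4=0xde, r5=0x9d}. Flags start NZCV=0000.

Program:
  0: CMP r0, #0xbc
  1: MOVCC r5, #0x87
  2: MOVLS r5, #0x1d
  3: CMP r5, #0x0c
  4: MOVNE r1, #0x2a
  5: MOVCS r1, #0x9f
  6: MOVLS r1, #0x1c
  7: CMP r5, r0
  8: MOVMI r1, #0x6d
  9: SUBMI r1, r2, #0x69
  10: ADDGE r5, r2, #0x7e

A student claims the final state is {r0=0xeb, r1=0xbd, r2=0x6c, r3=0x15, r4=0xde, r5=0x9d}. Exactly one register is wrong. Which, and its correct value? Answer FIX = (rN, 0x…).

FIX = (r1, 0x03)

0: ✓ CMP  NZCV=0010
1: · MOVCC
2: · MOVLS
3: ✓ CMP  NZCV=1010
4: ✓ MOVNE  r1←0x2a
5: ✓ MOVCS  r1←0x9f
6: · MOVLS
7: ✓ CMP  NZCV=1000
8: ✓ MOVMI  r1←0x6d
9: ✓ SUBMI  r1←0x03
10: · ADDGE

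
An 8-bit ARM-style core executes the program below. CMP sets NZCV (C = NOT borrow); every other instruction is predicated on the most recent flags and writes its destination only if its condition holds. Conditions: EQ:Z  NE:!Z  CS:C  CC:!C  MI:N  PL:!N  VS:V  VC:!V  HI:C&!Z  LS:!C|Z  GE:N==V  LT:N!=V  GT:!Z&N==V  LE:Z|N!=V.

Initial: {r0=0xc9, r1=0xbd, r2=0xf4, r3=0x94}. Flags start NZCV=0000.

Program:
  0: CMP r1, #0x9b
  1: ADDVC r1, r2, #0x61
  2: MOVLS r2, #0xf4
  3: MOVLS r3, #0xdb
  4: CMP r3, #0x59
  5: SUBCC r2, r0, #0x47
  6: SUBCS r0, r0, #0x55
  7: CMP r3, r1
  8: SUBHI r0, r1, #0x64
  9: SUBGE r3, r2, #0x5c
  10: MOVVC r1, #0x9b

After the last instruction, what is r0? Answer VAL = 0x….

0: ✓ CMP  NZCV=0010
1: ✓ ADDVC  r1←0x55
2: · MOVLS
3: · MOVLS
4: ✓ CMP  NZCV=0011
5: · SUBCC
6: ✓ SUBCS  r0←0x74
7: ✓ CMP  NZCV=0011
8: ✓ SUBHI  r0←0xf1
9: · SUBGE
10: · MOVVC

VAL = 0xf1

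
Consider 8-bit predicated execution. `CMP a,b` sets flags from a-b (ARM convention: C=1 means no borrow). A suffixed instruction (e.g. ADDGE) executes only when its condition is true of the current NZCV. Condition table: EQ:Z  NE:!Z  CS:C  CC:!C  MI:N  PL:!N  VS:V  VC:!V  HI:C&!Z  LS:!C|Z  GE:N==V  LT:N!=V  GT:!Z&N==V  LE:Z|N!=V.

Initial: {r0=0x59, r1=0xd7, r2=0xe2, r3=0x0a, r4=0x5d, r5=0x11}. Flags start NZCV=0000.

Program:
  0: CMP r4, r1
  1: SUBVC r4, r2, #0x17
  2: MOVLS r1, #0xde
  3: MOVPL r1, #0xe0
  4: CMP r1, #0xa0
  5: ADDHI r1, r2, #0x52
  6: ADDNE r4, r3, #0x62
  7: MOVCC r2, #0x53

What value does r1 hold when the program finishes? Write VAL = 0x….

VAL = 0x34

0: ✓ CMP  NZCV=1001
1: · SUBVC
2: ✓ MOVLS  r1←0xde
3: · MOVPL
4: ✓ CMP  NZCV=0010
5: ✓ ADDHI  r1←0x34
6: ✓ ADDNE  r4←0x6c
7: · MOVCC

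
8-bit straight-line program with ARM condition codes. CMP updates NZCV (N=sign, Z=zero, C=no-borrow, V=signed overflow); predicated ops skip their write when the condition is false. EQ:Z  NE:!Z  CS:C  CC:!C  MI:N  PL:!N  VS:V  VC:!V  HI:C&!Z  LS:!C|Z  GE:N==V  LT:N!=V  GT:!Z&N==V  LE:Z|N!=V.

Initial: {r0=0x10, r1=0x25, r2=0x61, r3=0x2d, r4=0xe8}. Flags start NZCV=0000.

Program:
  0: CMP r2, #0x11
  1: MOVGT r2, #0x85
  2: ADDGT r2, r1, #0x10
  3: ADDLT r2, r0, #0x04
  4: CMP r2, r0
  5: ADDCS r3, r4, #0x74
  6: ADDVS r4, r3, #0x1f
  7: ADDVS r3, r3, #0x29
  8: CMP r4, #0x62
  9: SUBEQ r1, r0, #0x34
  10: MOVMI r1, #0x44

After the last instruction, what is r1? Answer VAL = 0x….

0: ✓ CMP  NZCV=0010
1: ✓ MOVGT  r2←0x85
2: ✓ ADDGT  r2←0x35
3: · ADDLT
4: ✓ CMP  NZCV=0010
5: ✓ ADDCS  r3←0x5c
6: · ADDVS
7: · ADDVS
8: ✓ CMP  NZCV=1010
9: · SUBEQ
10: ✓ MOVMI  r1←0x44

VAL = 0x44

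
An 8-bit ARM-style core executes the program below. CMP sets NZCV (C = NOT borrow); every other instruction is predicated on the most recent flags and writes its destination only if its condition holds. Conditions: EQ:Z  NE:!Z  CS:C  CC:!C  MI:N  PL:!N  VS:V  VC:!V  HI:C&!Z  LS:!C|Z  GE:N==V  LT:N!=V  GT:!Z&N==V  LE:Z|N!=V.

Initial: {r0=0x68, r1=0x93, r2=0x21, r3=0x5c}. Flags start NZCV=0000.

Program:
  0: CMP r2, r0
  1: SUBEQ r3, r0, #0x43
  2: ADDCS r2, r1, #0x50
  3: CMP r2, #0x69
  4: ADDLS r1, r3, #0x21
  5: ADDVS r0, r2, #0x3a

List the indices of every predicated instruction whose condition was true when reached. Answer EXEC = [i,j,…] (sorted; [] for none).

[0] flags=1000 → (cmp)
[1] flags=1000 EQ?F → skip
[2] flags=1000 CS?F → skip
[3] flags=1000 → (cmp)
[4] flags=1000 LS?T → r1=0x7d
[5] flags=1000 VS?F → skip

EXEC = [4]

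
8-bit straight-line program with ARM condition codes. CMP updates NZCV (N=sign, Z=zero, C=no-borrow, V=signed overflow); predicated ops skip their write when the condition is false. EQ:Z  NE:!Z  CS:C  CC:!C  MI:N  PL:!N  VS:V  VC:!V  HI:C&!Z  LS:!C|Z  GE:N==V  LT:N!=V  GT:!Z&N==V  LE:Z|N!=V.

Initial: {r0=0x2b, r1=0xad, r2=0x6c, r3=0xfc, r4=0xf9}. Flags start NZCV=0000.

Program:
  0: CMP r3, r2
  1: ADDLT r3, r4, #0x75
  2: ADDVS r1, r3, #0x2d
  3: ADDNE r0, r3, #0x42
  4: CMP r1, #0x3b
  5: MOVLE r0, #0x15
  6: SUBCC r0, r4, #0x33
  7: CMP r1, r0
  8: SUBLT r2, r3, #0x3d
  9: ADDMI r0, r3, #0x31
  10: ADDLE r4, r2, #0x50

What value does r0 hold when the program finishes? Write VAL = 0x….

[0] flags=1010 → (cmp)
[1] flags=1010 LT?T → r3=0x6e
[2] flags=1010 VS?F → skip
[3] flags=1010 NE?T → r0=0xb0
[4] flags=0011 → (cmp)
[5] flags=0011 LE?T → r0=0x15
[6] flags=0011 CC?F → skip
[7] flags=1010 → (cmp)
[8] flags=1010 LT?T → r2=0x31
[9] flags=1010 MI?T → r0=0x9f
[10] flags=1010 LE?T → r4=0x81

VAL = 0x9f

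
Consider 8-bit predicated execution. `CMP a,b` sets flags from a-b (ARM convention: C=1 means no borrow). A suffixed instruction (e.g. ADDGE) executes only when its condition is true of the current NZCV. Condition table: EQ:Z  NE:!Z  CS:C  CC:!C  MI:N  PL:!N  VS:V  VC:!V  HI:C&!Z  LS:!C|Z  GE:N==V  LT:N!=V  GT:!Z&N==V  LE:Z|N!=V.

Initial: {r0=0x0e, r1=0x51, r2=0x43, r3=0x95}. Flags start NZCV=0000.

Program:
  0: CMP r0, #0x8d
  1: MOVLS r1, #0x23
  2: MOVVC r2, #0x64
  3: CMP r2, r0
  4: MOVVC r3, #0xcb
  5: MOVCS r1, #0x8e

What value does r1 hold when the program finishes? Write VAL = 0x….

VAL = 0x8e

[0] flags=1001 → (cmp)
[1] flags=1001 LS?T → r1=0x23
[2] flags=1001 VC?F → skip
[3] flags=0010 → (cmp)
[4] flags=0010 VC?T → r3=0xcb
[5] flags=0010 CS?T → r1=0x8e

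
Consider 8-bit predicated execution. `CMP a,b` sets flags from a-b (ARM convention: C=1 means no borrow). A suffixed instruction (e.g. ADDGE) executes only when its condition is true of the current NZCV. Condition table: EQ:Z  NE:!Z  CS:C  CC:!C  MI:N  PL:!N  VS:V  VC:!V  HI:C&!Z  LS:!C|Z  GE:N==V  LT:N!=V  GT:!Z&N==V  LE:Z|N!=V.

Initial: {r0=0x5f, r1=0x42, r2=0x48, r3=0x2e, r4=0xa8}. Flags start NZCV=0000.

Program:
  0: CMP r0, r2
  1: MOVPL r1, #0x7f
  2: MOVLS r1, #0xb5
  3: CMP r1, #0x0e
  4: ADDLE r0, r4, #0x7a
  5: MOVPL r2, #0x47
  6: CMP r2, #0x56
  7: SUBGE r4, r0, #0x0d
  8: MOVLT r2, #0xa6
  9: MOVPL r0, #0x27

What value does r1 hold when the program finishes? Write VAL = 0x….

0: ✓ CMP  NZCV=0010
1: ✓ MOVPL  r1←0x7f
2: · MOVLS
3: ✓ CMP  NZCV=0010
4: · ADDLE
5: ✓ MOVPL  r2←0x47
6: ✓ CMP  NZCV=1000
7: · SUBGE
8: ✓ MOVLT  r2←0xa6
9: · MOVPL

VAL = 0x7f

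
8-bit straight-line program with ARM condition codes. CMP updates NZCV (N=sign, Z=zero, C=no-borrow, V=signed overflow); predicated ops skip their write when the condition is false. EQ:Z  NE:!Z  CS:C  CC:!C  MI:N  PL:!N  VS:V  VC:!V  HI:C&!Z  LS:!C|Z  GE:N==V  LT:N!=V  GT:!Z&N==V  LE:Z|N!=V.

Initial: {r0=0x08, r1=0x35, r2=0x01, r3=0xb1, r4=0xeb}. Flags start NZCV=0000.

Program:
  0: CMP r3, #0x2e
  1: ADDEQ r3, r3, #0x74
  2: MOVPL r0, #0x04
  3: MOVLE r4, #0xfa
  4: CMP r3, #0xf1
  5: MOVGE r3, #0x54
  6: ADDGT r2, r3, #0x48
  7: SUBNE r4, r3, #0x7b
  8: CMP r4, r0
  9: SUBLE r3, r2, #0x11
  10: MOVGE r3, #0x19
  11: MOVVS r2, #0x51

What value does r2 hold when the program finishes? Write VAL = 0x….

0: ✓ CMP  NZCV=1010
1: · ADDEQ
2: · MOVPL
3: ✓ MOVLE  r4←0xfa
4: ✓ CMP  NZCV=1000
5: · MOVGE
6: · ADDGT
7: ✓ SUBNE  r4←0x36
8: ✓ CMP  NZCV=0010
9: · SUBLE
10: ✓ MOVGE  r3←0x19
11: · MOVVS

VAL = 0x01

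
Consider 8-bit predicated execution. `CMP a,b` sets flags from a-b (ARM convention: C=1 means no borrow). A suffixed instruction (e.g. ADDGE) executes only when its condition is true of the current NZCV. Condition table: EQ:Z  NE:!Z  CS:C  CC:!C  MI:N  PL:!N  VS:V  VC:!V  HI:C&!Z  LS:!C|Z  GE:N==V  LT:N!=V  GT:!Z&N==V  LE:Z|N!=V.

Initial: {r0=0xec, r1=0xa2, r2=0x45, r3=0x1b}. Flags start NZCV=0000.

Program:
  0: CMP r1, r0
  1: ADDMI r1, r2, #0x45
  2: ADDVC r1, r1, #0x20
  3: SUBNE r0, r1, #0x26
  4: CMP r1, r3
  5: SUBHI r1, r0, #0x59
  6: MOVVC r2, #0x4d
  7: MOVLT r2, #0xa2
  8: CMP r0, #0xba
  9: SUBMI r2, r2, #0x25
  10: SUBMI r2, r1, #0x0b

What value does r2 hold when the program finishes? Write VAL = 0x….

VAL = 0x20

[0] flags=1000 → (cmp)
[1] flags=1000 MI?T → r1=0x8a
[2] flags=1000 VC?T → r1=0xaa
[3] flags=1000 NE?T → r0=0x84
[4] flags=1010 → (cmp)
[5] flags=1010 HI?T → r1=0x2b
[6] flags=1010 VC?T → r2=0x4d
[7] flags=1010 LT?T → r2=0xa2
[8] flags=1000 → (cmp)
[9] flags=1000 MI?T → r2=0x7d
[10] flags=1000 MI?T → r2=0x20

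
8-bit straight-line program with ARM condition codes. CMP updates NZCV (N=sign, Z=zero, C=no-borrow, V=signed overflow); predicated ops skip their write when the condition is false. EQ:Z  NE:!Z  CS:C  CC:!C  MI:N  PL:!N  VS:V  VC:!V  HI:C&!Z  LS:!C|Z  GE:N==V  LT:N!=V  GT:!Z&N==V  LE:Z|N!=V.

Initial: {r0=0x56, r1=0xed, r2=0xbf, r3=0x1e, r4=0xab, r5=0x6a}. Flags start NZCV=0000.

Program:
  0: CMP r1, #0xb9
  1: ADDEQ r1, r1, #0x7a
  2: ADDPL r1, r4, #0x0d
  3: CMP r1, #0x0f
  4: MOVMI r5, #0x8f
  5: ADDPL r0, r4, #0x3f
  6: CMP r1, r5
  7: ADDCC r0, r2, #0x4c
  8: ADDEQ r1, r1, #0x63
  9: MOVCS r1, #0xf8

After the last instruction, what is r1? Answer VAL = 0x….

[0] flags=0010 → (cmp)
[1] flags=0010 EQ?F → skip
[2] flags=0010 PL?T → r1=0xb8
[3] flags=1010 → (cmp)
[4] flags=1010 MI?T → r5=0x8f
[5] flags=1010 PL?F → skip
[6] flags=0010 → (cmp)
[7] flags=0010 CC?F → skip
[8] flags=0010 EQ?F → skip
[9] flags=0010 CS?T → r1=0xf8

VAL = 0xf8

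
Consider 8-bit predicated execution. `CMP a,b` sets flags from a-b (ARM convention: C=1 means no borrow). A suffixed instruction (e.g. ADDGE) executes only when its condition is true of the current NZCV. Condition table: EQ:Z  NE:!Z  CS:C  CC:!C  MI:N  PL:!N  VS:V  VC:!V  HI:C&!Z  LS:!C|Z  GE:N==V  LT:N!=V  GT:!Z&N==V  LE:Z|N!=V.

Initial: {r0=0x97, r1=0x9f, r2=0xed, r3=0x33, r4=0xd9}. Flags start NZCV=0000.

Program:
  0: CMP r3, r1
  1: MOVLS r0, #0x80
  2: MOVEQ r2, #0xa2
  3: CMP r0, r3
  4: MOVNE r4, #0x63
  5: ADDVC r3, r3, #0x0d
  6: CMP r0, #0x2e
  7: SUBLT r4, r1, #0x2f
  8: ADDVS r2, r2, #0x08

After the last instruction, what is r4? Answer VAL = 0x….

VAL = 0x70

0: ✓ CMP  NZCV=1001
1: ✓ MOVLS  r0←0x80
2: · MOVEQ
3: ✓ CMP  NZCV=0011
4: ✓ MOVNE  r4←0x63
5: · ADDVC
6: ✓ CMP  NZCV=0011
7: ✓ SUBLT  r4←0x70
8: ✓ ADDVS  r2←0xf5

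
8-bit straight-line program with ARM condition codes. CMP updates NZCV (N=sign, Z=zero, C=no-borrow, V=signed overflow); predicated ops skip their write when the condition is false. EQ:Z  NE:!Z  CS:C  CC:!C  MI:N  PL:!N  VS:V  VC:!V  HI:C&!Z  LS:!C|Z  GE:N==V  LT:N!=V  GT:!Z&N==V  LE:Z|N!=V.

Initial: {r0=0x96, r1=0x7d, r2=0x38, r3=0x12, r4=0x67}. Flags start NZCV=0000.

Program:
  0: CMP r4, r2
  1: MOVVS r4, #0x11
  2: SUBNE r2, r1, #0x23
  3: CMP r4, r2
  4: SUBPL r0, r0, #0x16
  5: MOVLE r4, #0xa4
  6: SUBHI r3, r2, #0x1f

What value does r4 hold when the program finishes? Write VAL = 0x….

0: ✓ CMP  NZCV=0010
1: · MOVVS
2: ✓ SUBNE  r2←0x5a
3: ✓ CMP  NZCV=0010
4: ✓ SUBPL  r0←0x80
5: · MOVLE
6: ✓ SUBHI  r3←0x3b

VAL = 0x67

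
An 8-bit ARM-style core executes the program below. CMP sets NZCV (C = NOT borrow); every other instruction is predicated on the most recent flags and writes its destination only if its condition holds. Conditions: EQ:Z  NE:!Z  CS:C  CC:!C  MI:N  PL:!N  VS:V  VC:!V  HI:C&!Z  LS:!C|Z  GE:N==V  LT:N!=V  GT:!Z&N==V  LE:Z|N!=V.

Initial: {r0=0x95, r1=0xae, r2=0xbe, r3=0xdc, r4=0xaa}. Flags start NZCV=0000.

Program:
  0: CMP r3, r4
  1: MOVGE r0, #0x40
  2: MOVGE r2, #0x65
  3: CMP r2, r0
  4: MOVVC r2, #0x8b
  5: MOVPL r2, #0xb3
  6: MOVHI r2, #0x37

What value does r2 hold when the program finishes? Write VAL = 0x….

0: ✓ CMP  NZCV=0010
1: ✓ MOVGE  r0←0x40
2: ✓ MOVGE  r2←0x65
3: ✓ CMP  NZCV=0010
4: ✓ MOVVC  r2←0x8b
5: ✓ MOVPL  r2←0xb3
6: ✓ MOVHI  r2←0x37

VAL = 0x37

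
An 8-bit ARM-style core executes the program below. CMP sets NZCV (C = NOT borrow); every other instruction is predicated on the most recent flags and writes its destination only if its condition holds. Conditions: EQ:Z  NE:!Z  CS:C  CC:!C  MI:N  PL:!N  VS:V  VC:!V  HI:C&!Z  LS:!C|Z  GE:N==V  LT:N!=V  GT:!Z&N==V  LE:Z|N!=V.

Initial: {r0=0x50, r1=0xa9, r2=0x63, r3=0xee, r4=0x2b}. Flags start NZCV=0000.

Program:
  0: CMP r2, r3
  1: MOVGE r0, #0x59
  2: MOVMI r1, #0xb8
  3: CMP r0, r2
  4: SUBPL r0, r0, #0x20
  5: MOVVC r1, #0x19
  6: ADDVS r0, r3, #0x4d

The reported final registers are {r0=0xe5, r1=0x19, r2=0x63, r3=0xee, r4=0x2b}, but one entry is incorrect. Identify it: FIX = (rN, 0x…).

FIX = (r0, 0x59)

[0] flags=0000 → (cmp)
[1] flags=0000 GE?T → r0=0x59
[2] flags=0000 MI?F → skip
[3] flags=1000 → (cmp)
[4] flags=1000 PL?F → skip
[5] flags=1000 VC?T → r1=0x19
[6] flags=1000 VS?F → skip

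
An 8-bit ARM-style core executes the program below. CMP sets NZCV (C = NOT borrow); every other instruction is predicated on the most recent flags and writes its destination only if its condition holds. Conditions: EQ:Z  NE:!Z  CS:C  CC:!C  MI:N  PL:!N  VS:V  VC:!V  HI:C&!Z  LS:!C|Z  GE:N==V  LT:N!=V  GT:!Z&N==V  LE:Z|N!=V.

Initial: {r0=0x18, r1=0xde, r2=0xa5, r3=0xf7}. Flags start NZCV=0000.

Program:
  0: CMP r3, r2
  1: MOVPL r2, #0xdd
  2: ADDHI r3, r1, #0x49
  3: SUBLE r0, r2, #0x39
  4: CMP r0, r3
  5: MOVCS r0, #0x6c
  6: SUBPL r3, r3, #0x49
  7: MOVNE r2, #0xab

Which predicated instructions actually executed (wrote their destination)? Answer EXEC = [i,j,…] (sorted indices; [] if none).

EXEC = [1,2,7]

[0] flags=0010 → (cmp)
[1] flags=0010 PL?T → r2=0xdd
[2] flags=0010 HI?T → r3=0x27
[3] flags=0010 LE?F → skip
[4] flags=1000 → (cmp)
[5] flags=1000 CS?F → skip
[6] flags=1000 PL?F → skip
[7] flags=1000 NE?T → r2=0xab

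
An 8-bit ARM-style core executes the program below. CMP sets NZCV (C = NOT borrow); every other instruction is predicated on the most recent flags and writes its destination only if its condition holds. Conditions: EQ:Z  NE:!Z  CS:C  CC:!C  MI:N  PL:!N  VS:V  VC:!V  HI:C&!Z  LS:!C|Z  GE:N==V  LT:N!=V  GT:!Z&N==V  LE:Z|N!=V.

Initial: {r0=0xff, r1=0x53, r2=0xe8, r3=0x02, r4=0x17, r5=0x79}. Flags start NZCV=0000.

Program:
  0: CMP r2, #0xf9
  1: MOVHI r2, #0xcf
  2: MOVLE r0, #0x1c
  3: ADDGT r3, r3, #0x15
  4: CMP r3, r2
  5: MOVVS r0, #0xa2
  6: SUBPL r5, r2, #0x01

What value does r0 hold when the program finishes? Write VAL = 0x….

VAL = 0x1c

0: ✓ CMP  NZCV=1000
1: · MOVHI
2: ✓ MOVLE  r0←0x1c
3: · ADDGT
4: ✓ CMP  NZCV=0000
5: · MOVVS
6: ✓ SUBPL  r5←0xe7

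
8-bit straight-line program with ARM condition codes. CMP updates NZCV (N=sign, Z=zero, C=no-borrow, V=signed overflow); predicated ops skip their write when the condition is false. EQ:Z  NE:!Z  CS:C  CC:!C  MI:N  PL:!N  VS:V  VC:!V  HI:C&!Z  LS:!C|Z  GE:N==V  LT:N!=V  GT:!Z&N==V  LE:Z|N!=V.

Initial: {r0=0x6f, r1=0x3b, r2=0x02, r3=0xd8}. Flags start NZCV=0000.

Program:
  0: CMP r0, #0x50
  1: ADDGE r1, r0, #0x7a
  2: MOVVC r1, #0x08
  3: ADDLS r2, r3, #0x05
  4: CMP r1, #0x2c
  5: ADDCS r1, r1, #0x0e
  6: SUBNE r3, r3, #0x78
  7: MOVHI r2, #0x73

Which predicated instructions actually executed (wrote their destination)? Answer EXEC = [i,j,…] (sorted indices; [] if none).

EXEC = [1,2,6]

[0] flags=0010 → (cmp)
[1] flags=0010 GE?T → r1=0xe9
[2] flags=0010 VC?T → r1=0x08
[3] flags=0010 LS?F → skip
[4] flags=1000 → (cmp)
[5] flags=1000 CS?F → skip
[6] flags=1000 NE?T → r3=0x60
[7] flags=1000 HI?F → skip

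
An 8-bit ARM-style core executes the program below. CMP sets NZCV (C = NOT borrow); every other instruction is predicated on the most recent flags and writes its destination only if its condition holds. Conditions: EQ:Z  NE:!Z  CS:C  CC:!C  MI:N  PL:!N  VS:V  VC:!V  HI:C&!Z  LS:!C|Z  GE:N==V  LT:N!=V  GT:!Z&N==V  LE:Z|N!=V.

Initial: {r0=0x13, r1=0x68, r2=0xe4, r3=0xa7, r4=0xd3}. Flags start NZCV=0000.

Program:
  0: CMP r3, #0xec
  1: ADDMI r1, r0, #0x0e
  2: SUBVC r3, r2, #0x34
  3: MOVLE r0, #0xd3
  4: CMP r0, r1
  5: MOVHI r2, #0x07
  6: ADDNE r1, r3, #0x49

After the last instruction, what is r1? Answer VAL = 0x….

VAL = 0xf9

0: ✓ CMP  NZCV=1000
1: ✓ ADDMI  r1←0x21
2: ✓ SUBVC  r3←0xb0
3: ✓ MOVLE  r0←0xd3
4: ✓ CMP  NZCV=1010
5: ✓ MOVHI  r2←0x07
6: ✓ ADDNE  r1←0xf9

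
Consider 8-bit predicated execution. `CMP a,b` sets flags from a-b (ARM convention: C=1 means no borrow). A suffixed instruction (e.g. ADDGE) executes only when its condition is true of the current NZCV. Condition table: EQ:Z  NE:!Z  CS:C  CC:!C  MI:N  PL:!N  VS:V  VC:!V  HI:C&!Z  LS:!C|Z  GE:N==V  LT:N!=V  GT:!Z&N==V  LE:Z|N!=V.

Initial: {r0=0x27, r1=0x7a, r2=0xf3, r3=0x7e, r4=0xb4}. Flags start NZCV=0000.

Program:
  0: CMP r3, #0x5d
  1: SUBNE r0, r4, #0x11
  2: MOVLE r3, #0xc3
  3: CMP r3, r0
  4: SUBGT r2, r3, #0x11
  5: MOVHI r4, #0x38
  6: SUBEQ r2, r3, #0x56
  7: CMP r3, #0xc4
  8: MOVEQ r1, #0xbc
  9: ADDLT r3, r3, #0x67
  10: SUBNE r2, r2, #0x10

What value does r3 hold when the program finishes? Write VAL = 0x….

VAL = 0x7e

[0] flags=0010 → (cmp)
[1] flags=0010 NE?T → r0=0xa3
[2] flags=0010 LE?F → skip
[3] flags=1001 → (cmp)
[4] flags=1001 GT?T → r2=0x6d
[5] flags=1001 HI?F → skip
[6] flags=1001 EQ?F → skip
[7] flags=1001 → (cmp)
[8] flags=1001 EQ?F → skip
[9] flags=1001 LT?F → skip
[10] flags=1001 NE?T → r2=0x5d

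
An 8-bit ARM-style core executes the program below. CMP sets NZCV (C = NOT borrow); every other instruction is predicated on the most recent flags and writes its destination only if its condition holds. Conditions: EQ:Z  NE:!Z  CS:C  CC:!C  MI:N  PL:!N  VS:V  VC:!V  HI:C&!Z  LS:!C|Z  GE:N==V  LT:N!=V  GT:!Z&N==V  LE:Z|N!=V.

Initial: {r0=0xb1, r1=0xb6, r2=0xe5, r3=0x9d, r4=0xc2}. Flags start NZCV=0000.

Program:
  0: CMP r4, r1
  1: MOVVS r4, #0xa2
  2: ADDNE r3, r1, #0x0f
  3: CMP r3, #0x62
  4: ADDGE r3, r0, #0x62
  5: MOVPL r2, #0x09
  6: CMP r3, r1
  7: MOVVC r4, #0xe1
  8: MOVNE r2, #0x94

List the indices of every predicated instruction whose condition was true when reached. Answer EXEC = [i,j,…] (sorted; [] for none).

[0] flags=0010 → (cmp)
[1] flags=0010 VS?F → skip
[2] flags=0010 NE?T → r3=0xc5
[3] flags=0011 → (cmp)
[4] flags=0011 GE?F → skip
[5] flags=0011 PL?T → r2=0x09
[6] flags=0010 → (cmp)
[7] flags=0010 VC?T → r4=0xe1
[8] flags=0010 NE?T → r2=0x94

EXEC = [2,5,7,8]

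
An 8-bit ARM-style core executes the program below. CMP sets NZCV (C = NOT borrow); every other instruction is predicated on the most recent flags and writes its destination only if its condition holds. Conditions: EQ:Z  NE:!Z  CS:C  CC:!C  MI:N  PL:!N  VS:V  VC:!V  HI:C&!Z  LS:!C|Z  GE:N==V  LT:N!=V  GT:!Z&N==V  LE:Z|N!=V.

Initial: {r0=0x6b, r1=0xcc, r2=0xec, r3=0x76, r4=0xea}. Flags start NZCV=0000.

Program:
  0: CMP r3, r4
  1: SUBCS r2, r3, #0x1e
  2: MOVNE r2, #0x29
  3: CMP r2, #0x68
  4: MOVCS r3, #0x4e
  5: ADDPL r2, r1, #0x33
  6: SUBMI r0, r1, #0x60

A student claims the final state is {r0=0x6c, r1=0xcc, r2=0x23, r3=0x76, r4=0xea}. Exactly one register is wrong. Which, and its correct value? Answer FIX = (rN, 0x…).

FIX = (r2, 0x29)

[0] flags=1001 → (cmp)
[1] flags=1001 CS?F → skip
[2] flags=1001 NE?T → r2=0x29
[3] flags=1000 → (cmp)
[4] flags=1000 CS?F → skip
[5] flags=1000 PL?F → skip
[6] flags=1000 MI?T → r0=0x6c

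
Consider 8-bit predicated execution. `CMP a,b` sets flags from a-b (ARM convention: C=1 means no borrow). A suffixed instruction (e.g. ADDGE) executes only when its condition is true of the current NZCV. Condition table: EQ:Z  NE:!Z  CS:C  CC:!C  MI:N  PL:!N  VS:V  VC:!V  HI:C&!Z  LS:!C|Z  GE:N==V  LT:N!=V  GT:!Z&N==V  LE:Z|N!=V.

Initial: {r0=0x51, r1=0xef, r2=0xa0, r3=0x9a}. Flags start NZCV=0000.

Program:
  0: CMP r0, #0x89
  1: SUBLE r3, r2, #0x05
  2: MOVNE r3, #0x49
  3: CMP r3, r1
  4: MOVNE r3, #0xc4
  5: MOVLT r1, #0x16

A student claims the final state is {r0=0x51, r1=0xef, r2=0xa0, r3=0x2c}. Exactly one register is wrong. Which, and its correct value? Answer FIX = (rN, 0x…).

FIX = (r3, 0xc4)

0: ✓ CMP  NZCV=1001
1: · SUBLE
2: ✓ MOVNE  r3←0x49
3: ✓ CMP  NZCV=0000
4: ✓ MOVNE  r3←0xc4
5: · MOVLT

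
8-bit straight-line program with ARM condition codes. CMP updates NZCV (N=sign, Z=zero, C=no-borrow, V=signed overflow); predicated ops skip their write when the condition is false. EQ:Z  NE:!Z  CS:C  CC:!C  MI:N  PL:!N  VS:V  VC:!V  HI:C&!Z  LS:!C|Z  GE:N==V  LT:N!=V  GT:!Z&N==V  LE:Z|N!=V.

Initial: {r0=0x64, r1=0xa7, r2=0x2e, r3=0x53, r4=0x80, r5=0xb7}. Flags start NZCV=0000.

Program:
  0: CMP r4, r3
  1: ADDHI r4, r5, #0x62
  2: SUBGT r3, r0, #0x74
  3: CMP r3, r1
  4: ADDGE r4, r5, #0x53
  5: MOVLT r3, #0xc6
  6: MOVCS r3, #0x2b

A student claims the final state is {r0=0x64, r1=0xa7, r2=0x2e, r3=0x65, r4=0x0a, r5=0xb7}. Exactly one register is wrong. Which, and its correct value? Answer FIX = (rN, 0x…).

FIX = (r3, 0x53)

0: ✓ CMP  NZCV=0011
1: ✓ ADDHI  r4←0x19
2: · SUBGT
3: ✓ CMP  NZCV=1001
4: ✓ ADDGE  r4←0x0a
5: · MOVLT
6: · MOVCS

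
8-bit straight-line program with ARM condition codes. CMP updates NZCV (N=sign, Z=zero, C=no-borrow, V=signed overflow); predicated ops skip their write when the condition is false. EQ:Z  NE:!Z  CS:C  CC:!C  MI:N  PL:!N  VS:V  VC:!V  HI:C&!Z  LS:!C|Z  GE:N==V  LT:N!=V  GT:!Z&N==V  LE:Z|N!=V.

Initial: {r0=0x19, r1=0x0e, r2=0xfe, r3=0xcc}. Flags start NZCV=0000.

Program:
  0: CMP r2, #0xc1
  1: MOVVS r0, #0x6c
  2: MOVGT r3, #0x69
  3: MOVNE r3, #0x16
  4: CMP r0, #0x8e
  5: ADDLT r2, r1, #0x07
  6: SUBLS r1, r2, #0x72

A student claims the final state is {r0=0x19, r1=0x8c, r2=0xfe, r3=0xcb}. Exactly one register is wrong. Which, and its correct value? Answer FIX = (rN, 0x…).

FIX = (r3, 0x16)

[0] flags=0010 → (cmp)
[1] flags=0010 VS?F → skip
[2] flags=0010 GT?T → r3=0x69
[3] flags=0010 NE?T → r3=0x16
[4] flags=1001 → (cmp)
[5] flags=1001 LT?F → skip
[6] flags=1001 LS?T → r1=0x8c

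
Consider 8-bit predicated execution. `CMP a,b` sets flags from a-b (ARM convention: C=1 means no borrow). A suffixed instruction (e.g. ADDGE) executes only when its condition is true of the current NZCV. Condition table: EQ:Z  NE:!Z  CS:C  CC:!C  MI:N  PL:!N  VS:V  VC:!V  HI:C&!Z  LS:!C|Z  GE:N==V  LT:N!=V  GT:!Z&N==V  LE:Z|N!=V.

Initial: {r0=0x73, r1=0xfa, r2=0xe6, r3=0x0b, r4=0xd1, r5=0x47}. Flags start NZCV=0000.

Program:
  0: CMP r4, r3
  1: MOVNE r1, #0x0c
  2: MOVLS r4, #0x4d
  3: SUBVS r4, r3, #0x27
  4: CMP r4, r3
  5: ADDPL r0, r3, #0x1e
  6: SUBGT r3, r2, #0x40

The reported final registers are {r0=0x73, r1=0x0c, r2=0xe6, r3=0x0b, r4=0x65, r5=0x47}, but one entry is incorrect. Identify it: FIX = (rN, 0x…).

FIX = (r4, 0xd1)

0: ✓ CMP  NZCV=1010
1: ✓ MOVNE  r1←0x0c
2: · MOVLS
3: · SUBVS
4: ✓ CMP  NZCV=1010
5: · ADDPL
6: · SUBGT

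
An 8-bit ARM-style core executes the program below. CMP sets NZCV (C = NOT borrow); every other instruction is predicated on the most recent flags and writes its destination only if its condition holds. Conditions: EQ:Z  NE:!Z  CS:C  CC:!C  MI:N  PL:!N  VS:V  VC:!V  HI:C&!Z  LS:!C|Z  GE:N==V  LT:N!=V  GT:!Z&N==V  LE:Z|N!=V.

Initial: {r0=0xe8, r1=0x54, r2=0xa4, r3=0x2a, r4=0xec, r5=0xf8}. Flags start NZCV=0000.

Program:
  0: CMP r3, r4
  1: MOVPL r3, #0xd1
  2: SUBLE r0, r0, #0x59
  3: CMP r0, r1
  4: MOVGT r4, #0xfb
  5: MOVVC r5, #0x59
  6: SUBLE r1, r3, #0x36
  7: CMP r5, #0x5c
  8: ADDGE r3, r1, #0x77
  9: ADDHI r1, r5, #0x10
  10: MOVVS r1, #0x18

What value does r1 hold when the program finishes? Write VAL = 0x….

[0] flags=0000 → (cmp)
[1] flags=0000 PL?T → r3=0xd1
[2] flags=0000 LE?F → skip
[3] flags=1010 → (cmp)
[4] flags=1010 GT?F → skip
[5] flags=1010 VC?T → r5=0x59
[6] flags=1010 LE?T → r1=0x9b
[7] flags=1000 → (cmp)
[8] flags=1000 GE?F → skip
[9] flags=1000 HI?F → skip
[10] flags=1000 VS?F → skip

VAL = 0x9b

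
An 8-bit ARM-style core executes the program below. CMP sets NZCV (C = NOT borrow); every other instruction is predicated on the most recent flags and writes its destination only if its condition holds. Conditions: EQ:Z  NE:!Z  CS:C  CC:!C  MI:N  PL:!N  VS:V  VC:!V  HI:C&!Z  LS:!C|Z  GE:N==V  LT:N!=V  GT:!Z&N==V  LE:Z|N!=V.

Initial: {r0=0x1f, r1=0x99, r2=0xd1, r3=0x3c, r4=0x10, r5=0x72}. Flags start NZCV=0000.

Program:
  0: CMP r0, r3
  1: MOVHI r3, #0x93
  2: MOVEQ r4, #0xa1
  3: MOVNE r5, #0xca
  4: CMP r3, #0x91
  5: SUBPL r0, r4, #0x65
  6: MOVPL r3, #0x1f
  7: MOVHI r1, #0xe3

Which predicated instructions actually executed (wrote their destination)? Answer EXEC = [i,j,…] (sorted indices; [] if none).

0: ✓ CMP  NZCV=1000
1: · MOVHI
2: · MOVEQ
3: ✓ MOVNE  r5←0xca
4: ✓ CMP  NZCV=1001
5: · SUBPL
6: · MOVPL
7: · MOVHI

EXEC = [3]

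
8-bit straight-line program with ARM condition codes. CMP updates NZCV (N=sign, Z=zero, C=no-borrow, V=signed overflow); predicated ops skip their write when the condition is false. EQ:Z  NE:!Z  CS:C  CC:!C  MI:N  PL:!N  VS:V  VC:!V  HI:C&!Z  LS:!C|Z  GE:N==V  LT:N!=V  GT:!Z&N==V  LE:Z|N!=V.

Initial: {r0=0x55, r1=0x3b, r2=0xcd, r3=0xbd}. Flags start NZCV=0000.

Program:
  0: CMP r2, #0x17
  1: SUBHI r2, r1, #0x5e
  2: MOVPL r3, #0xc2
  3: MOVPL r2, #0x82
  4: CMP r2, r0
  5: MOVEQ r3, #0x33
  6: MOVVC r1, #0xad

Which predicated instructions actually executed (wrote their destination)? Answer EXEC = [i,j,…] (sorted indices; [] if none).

[0] flags=1010 → (cmp)
[1] flags=1010 HI?T → r2=0xdd
[2] flags=1010 PL?F → skip
[3] flags=1010 PL?F → skip
[4] flags=1010 → (cmp)
[5] flags=1010 EQ?F → skip
[6] flags=1010 VC?T → r1=0xad

EXEC = [1,6]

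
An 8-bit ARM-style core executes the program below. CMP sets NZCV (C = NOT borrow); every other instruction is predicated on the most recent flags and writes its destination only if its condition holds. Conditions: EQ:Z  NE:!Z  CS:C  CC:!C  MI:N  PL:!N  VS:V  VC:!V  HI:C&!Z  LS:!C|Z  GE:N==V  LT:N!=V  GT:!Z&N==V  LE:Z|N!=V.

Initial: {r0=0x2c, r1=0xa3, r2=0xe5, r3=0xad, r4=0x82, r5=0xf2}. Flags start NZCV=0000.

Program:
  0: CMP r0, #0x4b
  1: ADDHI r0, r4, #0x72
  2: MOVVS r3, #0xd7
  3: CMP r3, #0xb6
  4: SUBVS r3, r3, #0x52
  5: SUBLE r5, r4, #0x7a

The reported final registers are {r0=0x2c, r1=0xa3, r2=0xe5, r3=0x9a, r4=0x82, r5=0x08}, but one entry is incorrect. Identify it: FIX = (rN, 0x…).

FIX = (r3, 0xad)

0: ✓ CMP  NZCV=1000
1: · ADDHI
2: · MOVVS
3: ✓ CMP  NZCV=1000
4: · SUBVS
5: ✓ SUBLE  r5←0x08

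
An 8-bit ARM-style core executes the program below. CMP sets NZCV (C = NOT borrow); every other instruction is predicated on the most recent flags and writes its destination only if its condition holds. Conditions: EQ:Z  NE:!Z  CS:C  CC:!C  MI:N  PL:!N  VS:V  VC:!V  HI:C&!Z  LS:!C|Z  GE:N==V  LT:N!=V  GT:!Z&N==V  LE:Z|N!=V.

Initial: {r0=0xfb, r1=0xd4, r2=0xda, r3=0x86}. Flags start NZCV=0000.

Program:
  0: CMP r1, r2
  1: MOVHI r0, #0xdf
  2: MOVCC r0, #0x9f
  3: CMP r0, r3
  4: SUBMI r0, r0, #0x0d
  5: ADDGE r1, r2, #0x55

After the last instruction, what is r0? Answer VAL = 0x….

[0] flags=1000 → (cmp)
[1] flags=1000 HI?F → skip
[2] flags=1000 CC?T → r0=0x9f
[3] flags=0010 → (cmp)
[4] flags=0010 MI?F → skip
[5] flags=0010 GE?T → r1=0x2f

VAL = 0x9f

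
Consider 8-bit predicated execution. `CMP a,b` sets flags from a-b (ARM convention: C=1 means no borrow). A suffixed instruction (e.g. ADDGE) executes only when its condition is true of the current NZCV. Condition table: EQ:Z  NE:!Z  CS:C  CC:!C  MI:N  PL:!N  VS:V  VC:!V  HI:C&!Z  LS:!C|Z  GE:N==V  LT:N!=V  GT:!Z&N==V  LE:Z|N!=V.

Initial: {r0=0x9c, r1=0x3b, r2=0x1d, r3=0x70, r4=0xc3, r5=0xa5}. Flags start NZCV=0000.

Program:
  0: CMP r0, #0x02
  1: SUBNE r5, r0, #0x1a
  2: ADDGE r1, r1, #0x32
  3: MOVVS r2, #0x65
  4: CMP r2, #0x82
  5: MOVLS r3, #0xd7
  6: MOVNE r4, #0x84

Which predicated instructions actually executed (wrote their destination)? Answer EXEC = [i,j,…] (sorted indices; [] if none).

0: ✓ CMP  NZCV=1010
1: ✓ SUBNE  r5←0x82
2: · ADDGE
3: · MOVVS
4: ✓ CMP  NZCV=1001
5: ✓ MOVLS  r3←0xd7
6: ✓ MOVNE  r4←0x84

EXEC = [1,5,6]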